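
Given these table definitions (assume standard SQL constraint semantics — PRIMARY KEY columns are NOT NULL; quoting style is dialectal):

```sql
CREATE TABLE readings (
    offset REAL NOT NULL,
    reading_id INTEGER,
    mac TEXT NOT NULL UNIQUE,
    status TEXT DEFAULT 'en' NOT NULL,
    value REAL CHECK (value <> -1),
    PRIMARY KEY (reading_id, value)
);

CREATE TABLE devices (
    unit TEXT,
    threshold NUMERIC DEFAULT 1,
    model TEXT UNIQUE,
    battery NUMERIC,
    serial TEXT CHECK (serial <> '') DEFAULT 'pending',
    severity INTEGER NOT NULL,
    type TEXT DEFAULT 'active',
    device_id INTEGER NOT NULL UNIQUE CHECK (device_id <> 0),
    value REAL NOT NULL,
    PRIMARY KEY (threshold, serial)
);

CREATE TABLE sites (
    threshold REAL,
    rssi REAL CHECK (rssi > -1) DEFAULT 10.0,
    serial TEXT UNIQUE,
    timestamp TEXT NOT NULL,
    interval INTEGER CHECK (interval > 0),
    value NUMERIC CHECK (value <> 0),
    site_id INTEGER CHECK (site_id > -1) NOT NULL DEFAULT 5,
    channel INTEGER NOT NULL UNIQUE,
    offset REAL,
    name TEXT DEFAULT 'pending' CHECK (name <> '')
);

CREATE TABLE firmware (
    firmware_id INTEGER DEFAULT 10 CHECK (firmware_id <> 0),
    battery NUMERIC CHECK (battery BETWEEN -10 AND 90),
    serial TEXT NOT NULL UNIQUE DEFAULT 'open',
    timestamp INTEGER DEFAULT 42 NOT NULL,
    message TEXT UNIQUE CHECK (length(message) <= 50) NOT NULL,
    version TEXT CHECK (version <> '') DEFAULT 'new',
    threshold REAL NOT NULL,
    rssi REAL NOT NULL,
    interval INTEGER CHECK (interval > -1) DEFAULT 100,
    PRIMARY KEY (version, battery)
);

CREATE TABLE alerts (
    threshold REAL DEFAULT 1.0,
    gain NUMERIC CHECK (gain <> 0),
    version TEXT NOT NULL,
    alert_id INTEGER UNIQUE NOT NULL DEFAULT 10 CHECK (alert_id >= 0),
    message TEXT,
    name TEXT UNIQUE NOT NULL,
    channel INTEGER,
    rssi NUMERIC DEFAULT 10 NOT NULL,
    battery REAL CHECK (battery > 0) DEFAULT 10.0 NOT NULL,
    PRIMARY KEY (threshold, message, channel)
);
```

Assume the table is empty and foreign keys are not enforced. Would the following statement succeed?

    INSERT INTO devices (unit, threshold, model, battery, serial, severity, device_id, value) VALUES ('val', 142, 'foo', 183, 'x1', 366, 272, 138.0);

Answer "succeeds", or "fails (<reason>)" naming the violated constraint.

succeeds

NOT NULL columns: device_id is supplied; serial is supplied; severity is supplied; threshold is supplied; value is supplied.
CHECK constraints: 'x1' satisfies (serial <> ''); 272 satisfies (device_id <> 0).
No constraint is violated.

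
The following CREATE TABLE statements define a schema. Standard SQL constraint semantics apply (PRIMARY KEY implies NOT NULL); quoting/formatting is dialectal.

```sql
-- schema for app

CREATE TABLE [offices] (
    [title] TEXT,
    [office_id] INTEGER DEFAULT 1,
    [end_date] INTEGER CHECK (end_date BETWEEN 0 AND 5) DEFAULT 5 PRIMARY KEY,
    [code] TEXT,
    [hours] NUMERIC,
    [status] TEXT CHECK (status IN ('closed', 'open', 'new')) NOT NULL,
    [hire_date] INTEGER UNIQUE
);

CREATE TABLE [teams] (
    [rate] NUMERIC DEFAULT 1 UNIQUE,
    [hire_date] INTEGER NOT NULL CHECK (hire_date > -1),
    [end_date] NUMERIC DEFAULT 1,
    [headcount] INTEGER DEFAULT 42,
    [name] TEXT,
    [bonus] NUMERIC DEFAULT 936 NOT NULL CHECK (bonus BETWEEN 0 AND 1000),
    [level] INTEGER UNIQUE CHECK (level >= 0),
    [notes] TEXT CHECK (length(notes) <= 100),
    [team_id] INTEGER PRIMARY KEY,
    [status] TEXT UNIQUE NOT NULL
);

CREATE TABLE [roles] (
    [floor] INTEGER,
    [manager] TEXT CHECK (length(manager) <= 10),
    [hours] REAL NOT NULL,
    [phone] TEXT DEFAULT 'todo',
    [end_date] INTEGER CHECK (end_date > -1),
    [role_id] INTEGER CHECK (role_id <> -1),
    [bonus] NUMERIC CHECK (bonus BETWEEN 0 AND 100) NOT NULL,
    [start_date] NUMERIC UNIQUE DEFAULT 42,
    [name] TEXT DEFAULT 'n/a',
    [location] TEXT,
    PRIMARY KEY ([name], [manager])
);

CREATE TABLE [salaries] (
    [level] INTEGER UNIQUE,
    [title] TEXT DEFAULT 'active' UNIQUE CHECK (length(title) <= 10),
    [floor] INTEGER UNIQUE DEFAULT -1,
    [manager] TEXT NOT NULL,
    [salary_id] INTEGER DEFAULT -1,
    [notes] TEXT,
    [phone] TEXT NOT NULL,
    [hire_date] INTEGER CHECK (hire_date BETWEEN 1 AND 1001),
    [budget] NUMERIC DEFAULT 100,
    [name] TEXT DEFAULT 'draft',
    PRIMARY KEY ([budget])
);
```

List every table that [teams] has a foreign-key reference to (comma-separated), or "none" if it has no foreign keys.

No column in teams has a REFERENCES clause.

none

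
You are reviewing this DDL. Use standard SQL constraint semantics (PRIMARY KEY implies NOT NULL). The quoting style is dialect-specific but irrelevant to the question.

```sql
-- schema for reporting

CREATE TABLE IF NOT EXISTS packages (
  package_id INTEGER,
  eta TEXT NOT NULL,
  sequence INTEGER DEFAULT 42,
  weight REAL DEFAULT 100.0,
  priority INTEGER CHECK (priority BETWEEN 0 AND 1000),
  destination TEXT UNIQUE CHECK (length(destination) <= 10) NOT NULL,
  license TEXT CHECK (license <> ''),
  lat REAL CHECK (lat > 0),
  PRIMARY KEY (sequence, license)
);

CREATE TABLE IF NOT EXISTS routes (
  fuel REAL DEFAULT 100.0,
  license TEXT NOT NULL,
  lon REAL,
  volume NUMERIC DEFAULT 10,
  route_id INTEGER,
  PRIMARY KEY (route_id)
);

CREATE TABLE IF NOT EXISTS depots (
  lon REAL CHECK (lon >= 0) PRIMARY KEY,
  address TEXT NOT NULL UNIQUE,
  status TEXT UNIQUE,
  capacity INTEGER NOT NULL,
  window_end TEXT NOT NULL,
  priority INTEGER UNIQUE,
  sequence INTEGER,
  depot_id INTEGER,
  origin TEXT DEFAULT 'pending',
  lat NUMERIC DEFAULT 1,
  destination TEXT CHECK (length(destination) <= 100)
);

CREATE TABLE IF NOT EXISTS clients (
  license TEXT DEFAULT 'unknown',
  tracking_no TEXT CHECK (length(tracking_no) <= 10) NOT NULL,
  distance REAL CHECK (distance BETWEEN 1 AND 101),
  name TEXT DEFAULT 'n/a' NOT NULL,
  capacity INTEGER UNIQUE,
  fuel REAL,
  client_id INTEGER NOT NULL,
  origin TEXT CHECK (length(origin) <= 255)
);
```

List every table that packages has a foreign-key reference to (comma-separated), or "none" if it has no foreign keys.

No column in packages has a REFERENCES clause.

none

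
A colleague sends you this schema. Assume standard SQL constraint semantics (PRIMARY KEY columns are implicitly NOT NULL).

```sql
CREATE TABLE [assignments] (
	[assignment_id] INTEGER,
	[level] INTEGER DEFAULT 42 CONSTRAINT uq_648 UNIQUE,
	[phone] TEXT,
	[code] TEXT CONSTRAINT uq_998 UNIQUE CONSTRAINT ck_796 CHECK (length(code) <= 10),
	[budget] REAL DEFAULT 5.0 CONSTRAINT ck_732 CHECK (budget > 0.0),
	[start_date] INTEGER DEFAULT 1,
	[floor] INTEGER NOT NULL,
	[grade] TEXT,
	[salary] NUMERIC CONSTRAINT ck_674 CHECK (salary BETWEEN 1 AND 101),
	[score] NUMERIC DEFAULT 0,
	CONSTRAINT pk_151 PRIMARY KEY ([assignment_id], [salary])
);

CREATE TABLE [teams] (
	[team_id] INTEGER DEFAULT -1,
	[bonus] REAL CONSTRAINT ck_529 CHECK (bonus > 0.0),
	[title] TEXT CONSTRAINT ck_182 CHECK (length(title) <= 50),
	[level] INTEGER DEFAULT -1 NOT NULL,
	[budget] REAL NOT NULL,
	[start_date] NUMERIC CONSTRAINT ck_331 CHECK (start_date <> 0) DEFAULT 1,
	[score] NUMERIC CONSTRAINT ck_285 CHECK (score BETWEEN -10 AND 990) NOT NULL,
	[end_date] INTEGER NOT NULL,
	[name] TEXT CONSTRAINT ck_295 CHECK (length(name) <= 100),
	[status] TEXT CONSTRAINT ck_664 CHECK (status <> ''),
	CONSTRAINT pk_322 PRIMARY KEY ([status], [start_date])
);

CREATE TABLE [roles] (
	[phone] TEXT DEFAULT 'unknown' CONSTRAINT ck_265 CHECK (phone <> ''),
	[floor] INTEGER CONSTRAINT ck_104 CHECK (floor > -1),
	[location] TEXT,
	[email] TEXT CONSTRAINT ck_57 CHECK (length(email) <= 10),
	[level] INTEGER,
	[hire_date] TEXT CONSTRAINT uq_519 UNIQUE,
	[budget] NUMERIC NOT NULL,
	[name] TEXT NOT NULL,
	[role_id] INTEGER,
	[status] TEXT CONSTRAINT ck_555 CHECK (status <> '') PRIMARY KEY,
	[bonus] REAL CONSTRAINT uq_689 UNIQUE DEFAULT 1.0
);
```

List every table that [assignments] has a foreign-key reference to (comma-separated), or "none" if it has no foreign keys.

none

No column in assignments has a REFERENCES clause.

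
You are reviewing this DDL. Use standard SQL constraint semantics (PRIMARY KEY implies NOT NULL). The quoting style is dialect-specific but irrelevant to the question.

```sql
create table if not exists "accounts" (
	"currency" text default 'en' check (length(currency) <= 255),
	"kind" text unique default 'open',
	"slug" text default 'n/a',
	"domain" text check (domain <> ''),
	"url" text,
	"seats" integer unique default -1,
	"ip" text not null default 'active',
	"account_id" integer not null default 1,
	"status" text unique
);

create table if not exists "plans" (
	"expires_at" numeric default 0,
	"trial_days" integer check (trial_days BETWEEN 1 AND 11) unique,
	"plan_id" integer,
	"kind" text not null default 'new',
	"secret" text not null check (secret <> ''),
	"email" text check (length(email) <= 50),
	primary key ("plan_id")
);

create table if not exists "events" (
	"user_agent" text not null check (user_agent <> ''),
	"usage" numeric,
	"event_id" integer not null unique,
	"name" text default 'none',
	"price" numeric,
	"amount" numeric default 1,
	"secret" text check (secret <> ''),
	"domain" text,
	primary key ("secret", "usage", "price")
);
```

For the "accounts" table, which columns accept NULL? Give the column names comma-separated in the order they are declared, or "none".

currency, kind, slug, domain, url, seats, status

- currency: CHECK does not forbid NULL (a CHECK constraint passes when its expression is NULL) → nullable.
- kind: UNIQUE does not imply NOT NULL → nullable.
- slug: DEFAULT only fills an omitted column; an explicit NULL is still allowed → nullable.
- domain: CHECK does not forbid NULL (a CHECK constraint passes when its expression is NULL) → nullable.
- url: no NOT NULL constraint applies → nullable.
- seats: UNIQUE does not imply NOT NULL → nullable.
- ip: declared NOT NULL → not nullable.
- account_id: declared NOT NULL → not nullable.
- status: UNIQUE does not imply NOT NULL → nullable.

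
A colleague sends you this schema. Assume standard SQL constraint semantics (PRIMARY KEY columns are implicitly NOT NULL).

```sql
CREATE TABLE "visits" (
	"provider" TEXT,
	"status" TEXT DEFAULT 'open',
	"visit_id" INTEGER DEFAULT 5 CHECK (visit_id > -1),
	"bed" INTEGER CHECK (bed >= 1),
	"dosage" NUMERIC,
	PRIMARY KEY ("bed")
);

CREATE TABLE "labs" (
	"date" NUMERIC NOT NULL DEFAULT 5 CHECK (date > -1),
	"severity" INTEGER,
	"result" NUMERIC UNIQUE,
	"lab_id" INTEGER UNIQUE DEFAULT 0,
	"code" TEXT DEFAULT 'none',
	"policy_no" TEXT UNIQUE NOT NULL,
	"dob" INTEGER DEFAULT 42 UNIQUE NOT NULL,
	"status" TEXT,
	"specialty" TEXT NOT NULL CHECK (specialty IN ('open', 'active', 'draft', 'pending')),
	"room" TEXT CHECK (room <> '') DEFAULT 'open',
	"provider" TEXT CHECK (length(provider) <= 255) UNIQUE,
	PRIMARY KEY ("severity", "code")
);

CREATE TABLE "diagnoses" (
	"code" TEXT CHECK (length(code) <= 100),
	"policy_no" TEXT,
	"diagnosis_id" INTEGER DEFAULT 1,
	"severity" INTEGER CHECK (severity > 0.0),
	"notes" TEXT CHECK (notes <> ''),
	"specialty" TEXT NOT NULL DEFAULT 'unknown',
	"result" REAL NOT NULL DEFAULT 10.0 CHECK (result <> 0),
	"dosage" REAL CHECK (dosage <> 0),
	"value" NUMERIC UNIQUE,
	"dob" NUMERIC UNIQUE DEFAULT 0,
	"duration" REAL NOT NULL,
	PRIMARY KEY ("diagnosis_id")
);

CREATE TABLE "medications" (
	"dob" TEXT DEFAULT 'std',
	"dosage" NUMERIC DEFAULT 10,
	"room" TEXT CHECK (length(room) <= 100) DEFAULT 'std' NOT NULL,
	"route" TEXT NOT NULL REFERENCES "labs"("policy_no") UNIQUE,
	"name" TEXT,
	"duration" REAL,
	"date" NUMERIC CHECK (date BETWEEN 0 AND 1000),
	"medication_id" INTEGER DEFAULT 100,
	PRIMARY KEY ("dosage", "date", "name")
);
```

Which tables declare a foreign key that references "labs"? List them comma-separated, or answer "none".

- medications.route references labs(policy_no).

medications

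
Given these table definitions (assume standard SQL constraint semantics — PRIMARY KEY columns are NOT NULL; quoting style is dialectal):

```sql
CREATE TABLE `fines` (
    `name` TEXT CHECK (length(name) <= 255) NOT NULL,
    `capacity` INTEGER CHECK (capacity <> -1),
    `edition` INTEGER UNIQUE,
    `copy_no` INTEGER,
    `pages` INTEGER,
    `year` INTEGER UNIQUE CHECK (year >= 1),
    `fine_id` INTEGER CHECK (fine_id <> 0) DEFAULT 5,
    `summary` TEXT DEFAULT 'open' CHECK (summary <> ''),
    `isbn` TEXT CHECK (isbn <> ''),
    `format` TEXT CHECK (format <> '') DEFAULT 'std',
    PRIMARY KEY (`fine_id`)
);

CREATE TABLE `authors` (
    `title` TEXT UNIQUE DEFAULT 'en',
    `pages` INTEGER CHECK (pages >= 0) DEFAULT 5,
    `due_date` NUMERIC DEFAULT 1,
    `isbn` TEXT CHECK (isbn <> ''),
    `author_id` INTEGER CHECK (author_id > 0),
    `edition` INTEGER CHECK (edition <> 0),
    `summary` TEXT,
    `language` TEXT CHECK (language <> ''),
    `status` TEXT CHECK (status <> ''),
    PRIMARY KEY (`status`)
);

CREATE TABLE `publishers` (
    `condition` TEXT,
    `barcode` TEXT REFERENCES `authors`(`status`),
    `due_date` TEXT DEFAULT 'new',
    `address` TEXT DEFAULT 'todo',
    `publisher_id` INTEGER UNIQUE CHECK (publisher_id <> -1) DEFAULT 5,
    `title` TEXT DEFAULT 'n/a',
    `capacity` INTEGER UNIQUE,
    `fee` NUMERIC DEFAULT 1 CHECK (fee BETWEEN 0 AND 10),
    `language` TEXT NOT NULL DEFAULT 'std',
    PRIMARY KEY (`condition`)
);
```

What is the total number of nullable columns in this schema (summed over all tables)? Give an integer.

fines: 8 nullable (capacity, edition, copy_no, pages, year, summary, isbn, format — PK (fine_id) and explicit NOT NULL columns excluded).
authors: 8 nullable (title, pages, due_date, isbn, author_id, edition, summary, language — PK (status) and explicit NOT NULL columns excluded).
publishers: 7 nullable (barcode, due_date, address, publisher_id, title, capacity, fee — PK (condition) and explicit NOT NULL columns excluded).
Total: 8 + 8 + 7 = 23.

23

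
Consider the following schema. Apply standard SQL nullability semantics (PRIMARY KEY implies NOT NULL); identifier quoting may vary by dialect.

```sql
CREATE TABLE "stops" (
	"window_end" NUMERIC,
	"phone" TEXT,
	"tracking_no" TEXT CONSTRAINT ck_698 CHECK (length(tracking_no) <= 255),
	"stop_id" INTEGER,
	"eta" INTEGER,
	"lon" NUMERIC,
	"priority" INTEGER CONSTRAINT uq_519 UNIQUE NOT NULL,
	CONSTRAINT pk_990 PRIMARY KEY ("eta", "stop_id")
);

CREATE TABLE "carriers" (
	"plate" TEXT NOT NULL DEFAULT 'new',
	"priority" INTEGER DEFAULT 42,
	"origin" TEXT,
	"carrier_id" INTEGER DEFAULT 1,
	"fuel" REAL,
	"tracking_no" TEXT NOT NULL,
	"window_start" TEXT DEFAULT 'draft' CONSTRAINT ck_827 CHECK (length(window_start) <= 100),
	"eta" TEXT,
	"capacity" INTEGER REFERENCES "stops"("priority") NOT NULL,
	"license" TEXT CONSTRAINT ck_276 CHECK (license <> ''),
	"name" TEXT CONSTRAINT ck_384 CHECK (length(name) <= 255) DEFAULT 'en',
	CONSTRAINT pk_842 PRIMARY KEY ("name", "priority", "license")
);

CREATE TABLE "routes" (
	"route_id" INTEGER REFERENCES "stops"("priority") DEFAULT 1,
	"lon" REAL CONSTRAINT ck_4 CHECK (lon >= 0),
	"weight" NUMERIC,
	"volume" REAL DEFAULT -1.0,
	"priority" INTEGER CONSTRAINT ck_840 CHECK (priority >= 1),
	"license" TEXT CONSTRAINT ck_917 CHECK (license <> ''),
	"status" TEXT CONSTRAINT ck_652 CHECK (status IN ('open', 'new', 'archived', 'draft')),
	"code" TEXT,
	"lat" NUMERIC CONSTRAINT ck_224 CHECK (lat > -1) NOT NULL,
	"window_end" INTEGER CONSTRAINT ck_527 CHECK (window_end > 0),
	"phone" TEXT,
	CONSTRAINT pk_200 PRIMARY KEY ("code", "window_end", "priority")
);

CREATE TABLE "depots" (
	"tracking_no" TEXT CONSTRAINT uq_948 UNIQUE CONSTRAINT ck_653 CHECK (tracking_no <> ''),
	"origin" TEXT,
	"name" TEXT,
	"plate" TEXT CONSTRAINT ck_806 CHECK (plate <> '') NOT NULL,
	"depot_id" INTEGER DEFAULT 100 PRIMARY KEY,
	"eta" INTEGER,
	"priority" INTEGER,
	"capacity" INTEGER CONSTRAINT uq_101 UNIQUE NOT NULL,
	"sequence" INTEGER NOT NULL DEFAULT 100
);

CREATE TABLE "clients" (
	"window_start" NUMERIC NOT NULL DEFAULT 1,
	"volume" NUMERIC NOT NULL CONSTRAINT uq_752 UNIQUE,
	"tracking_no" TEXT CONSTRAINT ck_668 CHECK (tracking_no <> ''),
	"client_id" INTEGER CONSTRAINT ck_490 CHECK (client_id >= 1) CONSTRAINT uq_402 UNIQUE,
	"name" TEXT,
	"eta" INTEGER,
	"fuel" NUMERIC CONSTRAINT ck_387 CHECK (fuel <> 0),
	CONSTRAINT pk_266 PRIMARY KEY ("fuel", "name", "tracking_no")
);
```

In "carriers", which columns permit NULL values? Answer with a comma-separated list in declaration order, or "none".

- plate: declared NOT NULL → not nullable.
- priority: part of the PRIMARY KEY, which implies NOT NULL → not nullable.
- origin: no NOT NULL constraint applies → nullable.
- carrier_id: DEFAULT only fills an omitted column; an explicit NULL is still allowed → nullable.
- fuel: no NOT NULL constraint applies → nullable.
- tracking_no: declared NOT NULL → not nullable.
- window_start: CHECK does not forbid NULL (a CHECK constraint passes when its expression is NULL) → nullable.
- eta: no NOT NULL constraint applies → nullable.
- capacity: declared NOT NULL → not nullable.
- license: part of the PRIMARY KEY, which implies NOT NULL → not nullable.
- name: part of the PRIMARY KEY, which implies NOT NULL → not nullable.

origin, carrier_id, fuel, window_start, eta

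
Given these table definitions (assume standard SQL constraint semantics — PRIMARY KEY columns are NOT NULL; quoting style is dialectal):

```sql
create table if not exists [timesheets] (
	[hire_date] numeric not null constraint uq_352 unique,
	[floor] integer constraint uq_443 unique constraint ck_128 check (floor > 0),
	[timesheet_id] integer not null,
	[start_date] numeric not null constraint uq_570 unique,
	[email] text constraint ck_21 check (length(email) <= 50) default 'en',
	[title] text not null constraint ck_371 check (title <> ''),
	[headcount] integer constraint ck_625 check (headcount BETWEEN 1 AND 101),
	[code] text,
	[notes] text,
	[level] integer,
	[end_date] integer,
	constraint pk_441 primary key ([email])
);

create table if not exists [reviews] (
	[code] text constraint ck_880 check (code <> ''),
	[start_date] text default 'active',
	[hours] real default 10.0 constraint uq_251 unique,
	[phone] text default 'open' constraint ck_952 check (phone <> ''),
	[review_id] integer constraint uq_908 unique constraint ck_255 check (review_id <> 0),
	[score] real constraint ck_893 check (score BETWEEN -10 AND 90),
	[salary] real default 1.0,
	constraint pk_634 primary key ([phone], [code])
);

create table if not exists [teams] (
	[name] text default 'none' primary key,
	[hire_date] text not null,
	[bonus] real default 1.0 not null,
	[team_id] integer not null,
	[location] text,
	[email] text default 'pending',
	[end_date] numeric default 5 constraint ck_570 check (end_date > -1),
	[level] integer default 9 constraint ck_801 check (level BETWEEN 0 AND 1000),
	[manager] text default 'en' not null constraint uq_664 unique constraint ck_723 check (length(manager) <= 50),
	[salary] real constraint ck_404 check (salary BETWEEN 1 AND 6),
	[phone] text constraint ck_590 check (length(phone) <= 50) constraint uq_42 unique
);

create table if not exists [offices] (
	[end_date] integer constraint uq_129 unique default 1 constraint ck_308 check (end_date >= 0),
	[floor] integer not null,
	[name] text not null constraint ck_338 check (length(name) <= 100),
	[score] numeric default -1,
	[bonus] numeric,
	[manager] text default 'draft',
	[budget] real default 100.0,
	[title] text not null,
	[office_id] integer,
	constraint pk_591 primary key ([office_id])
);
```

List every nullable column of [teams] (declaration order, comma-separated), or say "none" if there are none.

location, email, end_date, level, salary, phone

- name: part of the PRIMARY KEY, which implies NOT NULL → not nullable.
- hire_date: declared NOT NULL → not nullable.
- bonus: declared NOT NULL → not nullable.
- team_id: declared NOT NULL → not nullable.
- location: no NOT NULL constraint applies → nullable.
- email: DEFAULT only fills an omitted column; an explicit NULL is still allowed → nullable.
- end_date: CHECK does not forbid NULL (a CHECK constraint passes when its expression is NULL) → nullable.
- level: CHECK does not forbid NULL (a CHECK constraint passes when its expression is NULL) → nullable.
- manager: declared NOT NULL → not nullable.
- salary: CHECK does not forbid NULL (a CHECK constraint passes when its expression is NULL) → nullable.
- phone: CHECK does not forbid NULL (a CHECK constraint passes when its expression is NULL) → nullable.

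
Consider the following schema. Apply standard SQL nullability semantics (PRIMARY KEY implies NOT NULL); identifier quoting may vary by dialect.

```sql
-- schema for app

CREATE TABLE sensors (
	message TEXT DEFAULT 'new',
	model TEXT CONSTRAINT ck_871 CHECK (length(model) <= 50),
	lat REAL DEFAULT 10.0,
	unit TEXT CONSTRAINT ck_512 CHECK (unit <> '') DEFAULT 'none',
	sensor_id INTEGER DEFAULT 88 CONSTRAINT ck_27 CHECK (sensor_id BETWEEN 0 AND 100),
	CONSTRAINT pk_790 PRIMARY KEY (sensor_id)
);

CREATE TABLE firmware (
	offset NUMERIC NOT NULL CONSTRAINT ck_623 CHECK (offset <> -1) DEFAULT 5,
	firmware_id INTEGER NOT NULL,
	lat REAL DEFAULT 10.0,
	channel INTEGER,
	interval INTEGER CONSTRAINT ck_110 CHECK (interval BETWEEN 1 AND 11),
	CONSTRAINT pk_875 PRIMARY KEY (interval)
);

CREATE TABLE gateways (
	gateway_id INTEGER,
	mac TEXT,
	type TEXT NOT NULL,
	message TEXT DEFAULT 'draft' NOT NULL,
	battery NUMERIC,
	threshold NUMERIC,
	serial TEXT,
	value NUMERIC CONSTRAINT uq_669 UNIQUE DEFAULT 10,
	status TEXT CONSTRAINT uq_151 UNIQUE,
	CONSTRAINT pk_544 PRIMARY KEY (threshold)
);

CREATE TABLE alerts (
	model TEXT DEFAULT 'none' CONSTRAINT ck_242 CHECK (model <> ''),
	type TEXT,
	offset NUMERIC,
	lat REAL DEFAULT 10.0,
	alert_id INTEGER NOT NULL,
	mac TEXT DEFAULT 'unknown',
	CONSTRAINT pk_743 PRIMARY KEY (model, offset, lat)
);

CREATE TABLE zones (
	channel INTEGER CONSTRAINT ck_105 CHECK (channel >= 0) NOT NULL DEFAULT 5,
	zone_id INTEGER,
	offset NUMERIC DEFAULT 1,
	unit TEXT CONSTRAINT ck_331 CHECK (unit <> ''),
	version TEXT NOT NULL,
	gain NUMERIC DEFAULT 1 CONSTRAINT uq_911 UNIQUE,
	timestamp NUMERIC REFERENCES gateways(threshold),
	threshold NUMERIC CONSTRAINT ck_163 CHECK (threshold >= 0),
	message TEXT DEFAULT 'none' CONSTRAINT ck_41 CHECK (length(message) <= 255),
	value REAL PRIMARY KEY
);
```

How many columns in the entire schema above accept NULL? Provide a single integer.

sensors: 4 nullable (message, model, lat, unit — PK (sensor_id) and explicit NOT NULL columns excluded).
firmware: 2 nullable (lat, channel — PK (interval) and explicit NOT NULL columns excluded).
gateways: 6 nullable (gateway_id, mac, battery, serial, value, status — PK (threshold) and explicit NOT NULL columns excluded).
alerts: 2 nullable (type, mac — PK (model, offset, lat) and explicit NOT NULL columns excluded).
zones: 7 nullable (zone_id, offset, unit, gain, timestamp, threshold, message — PK (value) and explicit NOT NULL columns excluded).
Total: 4 + 2 + 6 + 2 + 7 = 21.

21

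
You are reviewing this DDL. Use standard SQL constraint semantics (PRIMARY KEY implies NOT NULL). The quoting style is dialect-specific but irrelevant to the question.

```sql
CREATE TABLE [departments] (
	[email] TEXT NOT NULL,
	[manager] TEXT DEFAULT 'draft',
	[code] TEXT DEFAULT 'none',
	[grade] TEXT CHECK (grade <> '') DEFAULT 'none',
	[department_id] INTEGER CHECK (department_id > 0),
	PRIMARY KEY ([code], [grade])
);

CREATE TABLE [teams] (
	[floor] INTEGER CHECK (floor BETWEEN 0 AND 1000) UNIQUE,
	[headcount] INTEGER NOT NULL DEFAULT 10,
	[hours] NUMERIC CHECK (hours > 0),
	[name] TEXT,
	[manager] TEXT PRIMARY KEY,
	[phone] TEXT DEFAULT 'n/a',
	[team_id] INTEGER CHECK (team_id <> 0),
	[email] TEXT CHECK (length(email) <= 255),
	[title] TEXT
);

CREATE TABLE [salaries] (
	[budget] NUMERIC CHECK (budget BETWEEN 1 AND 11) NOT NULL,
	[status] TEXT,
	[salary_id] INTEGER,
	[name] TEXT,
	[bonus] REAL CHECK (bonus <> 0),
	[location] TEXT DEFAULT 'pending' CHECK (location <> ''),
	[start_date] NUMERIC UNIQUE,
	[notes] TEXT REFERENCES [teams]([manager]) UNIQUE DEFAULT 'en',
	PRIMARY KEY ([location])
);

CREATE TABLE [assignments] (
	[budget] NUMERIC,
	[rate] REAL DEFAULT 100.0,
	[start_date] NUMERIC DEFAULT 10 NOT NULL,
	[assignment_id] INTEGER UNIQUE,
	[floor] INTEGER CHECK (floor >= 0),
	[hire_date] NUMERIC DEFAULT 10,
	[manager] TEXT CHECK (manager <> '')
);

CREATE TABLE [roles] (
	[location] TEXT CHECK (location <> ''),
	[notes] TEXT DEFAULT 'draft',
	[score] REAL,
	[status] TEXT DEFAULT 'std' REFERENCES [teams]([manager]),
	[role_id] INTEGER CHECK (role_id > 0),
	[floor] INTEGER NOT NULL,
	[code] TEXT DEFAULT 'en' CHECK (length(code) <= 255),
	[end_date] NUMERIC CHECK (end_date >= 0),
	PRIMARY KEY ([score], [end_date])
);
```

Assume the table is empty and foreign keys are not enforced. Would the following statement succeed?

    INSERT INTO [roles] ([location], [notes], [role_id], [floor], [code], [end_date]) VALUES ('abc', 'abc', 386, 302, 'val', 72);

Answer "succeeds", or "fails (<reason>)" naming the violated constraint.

fails (NOT NULL on score)

score is omitted from the column list and has no DEFAULT, so it would receive NULL.
But score is part of the PRIMARY KEY (implied NOT NULL).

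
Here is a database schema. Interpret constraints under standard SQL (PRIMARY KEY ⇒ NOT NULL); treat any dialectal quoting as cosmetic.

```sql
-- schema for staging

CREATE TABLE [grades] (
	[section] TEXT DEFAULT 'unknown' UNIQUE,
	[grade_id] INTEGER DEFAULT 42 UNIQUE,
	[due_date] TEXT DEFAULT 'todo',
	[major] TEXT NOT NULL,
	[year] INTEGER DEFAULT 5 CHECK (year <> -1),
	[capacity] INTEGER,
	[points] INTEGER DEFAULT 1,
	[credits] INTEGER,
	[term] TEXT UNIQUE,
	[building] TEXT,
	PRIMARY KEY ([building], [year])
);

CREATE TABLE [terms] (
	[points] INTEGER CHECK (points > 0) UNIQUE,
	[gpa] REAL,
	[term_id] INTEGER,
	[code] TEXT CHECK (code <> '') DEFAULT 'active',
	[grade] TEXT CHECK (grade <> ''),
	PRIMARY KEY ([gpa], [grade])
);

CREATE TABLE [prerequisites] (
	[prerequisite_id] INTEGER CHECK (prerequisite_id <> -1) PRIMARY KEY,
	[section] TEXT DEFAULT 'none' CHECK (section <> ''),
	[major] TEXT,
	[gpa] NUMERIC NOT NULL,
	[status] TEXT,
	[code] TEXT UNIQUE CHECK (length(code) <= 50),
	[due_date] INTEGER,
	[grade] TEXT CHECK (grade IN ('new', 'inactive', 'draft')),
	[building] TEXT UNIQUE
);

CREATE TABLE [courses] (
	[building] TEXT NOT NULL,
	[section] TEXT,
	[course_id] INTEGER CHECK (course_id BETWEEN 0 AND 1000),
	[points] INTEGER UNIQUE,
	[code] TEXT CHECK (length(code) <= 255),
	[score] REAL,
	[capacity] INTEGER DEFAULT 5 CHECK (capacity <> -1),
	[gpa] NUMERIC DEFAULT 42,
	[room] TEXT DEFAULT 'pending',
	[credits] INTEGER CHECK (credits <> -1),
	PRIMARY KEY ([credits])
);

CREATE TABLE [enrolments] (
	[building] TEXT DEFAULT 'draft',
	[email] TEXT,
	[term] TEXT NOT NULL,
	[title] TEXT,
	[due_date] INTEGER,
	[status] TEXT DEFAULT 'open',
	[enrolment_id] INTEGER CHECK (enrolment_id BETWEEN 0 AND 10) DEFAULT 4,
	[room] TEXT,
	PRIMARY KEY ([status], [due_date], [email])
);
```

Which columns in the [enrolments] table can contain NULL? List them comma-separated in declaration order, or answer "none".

- building: DEFAULT only fills an omitted column; an explicit NULL is still allowed → nullable.
- email: part of the PRIMARY KEY, which implies NOT NULL → not nullable.
- term: declared NOT NULL → not nullable.
- title: no NOT NULL constraint applies → nullable.
- due_date: part of the PRIMARY KEY, which implies NOT NULL → not nullable.
- status: part of the PRIMARY KEY, which implies NOT NULL → not nullable.
- enrolment_id: CHECK does not forbid NULL (a CHECK constraint passes when its expression is NULL) → nullable.
- room: no NOT NULL constraint applies → nullable.

building, title, enrolment_id, room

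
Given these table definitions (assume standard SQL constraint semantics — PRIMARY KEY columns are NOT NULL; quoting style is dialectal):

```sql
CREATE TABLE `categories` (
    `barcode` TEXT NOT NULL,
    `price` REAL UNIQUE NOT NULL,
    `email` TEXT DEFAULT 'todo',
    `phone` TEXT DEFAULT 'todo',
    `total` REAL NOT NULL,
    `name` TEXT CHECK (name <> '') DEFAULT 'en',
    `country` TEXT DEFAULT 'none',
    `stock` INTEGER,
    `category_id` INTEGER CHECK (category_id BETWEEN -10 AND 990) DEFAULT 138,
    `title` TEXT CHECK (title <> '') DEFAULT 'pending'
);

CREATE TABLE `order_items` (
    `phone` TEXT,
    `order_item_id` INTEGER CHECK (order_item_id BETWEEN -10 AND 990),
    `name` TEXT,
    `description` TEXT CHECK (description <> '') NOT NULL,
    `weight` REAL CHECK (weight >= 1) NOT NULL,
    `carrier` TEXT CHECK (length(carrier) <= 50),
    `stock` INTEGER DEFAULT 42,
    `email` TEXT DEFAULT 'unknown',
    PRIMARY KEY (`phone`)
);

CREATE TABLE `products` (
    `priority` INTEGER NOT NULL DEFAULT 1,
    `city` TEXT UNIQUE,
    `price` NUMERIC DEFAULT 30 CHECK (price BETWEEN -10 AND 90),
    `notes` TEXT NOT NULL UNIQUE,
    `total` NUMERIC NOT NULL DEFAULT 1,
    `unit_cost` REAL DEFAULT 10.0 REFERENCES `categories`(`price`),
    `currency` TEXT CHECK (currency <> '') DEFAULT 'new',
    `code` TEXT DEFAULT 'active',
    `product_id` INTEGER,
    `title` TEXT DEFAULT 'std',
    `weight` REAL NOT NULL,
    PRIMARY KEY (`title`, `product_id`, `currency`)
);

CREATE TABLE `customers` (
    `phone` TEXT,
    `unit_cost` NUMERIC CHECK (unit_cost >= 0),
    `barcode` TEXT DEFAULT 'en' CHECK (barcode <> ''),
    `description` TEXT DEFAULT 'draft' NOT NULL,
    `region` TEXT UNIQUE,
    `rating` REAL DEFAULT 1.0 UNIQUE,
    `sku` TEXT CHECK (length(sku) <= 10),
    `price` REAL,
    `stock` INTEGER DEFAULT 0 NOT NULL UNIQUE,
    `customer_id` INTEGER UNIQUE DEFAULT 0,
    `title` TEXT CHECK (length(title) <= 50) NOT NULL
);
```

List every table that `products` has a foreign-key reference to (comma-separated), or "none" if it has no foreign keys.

categories

- unit_cost REFERENCES categories(price).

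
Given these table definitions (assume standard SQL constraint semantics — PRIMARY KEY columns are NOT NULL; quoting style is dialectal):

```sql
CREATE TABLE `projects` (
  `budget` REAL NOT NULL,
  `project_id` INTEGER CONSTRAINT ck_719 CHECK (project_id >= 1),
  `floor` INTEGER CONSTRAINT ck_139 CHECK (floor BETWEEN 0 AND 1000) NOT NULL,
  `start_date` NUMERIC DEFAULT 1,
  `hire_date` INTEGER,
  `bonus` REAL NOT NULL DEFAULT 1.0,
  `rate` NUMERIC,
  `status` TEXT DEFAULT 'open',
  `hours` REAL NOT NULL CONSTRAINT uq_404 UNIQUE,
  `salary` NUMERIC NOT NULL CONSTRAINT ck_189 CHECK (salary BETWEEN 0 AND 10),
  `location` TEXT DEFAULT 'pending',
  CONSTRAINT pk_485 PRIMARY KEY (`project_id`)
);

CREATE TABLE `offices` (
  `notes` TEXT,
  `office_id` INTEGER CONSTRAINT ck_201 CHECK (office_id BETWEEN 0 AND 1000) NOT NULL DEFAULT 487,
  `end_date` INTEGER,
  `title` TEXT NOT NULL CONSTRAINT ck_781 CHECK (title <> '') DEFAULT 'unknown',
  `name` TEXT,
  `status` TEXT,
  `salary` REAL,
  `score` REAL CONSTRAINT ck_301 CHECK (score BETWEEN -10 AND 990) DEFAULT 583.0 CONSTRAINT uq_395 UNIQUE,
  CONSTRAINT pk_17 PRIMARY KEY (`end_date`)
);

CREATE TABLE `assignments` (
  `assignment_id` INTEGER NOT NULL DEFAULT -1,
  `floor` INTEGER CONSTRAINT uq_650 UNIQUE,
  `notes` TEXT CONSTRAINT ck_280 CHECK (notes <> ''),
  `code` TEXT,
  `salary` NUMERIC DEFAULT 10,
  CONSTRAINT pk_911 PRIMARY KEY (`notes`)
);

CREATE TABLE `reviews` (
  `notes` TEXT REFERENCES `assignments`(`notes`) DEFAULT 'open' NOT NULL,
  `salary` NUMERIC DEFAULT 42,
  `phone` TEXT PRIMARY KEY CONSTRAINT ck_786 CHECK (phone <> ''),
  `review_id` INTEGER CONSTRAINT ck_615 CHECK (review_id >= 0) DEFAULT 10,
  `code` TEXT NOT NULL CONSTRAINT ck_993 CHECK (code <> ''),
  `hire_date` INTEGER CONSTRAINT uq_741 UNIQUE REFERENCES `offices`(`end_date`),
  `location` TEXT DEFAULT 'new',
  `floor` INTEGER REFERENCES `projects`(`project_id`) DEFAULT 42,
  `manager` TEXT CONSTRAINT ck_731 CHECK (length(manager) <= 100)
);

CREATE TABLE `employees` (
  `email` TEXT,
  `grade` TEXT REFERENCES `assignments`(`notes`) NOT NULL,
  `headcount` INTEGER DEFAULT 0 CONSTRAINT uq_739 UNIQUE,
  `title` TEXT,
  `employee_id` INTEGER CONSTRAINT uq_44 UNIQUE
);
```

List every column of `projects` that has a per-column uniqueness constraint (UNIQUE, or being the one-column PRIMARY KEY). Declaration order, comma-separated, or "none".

project_id, hours

- budget: no UNIQUE or single-column PK constraint.
- project_id: single-column PRIMARY KEY → unique.
- floor: no UNIQUE or single-column PK constraint.
- start_date: no UNIQUE or single-column PK constraint.
- hire_date: no UNIQUE or single-column PK constraint.
- bonus: no UNIQUE or single-column PK constraint.
- rate: no UNIQUE or single-column PK constraint.
- status: no UNIQUE or single-column PK constraint.
- hours: declared UNIQUE → unique.
- salary: no UNIQUE or single-column PK constraint.
- location: no UNIQUE or single-column PK constraint.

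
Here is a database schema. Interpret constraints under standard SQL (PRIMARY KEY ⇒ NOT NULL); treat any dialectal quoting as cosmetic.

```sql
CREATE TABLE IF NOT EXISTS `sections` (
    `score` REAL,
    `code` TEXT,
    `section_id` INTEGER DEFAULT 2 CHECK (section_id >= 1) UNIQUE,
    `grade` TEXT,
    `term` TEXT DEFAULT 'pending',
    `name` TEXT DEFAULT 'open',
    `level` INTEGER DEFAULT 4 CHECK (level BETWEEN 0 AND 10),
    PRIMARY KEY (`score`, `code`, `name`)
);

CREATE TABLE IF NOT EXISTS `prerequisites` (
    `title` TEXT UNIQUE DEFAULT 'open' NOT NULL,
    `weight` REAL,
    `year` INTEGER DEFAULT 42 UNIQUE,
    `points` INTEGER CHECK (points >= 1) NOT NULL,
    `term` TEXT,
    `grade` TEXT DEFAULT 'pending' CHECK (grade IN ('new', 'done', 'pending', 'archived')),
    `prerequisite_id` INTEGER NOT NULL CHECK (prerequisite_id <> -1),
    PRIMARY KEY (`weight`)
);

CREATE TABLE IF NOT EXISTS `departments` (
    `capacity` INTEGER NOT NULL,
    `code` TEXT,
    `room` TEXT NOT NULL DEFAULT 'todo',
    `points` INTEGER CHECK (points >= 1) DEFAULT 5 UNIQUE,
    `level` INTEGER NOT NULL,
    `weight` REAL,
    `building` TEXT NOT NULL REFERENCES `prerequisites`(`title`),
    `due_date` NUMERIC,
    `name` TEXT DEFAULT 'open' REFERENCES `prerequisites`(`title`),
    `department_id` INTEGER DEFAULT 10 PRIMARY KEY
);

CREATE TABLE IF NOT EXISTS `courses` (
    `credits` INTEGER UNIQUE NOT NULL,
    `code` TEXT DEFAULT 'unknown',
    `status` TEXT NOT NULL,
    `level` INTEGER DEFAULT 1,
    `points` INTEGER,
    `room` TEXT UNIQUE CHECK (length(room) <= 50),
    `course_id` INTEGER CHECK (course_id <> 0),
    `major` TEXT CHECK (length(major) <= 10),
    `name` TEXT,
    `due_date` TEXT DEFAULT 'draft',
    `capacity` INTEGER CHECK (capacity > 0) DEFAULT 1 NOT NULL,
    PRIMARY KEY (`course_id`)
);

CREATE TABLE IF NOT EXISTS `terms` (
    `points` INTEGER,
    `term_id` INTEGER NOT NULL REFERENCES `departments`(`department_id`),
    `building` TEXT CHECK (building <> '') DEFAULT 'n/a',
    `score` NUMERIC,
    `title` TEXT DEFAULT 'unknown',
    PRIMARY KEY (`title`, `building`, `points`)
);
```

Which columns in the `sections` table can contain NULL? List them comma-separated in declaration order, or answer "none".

- score: part of the PRIMARY KEY, which implies NOT NULL → not nullable.
- code: part of the PRIMARY KEY, which implies NOT NULL → not nullable.
- section_id: CHECK does not forbid NULL (a CHECK constraint passes when its expression is NULL) → nullable.
- grade: no NOT NULL constraint applies → nullable.
- term: DEFAULT only fills an omitted column; an explicit NULL is still allowed → nullable.
- name: part of the PRIMARY KEY, which implies NOT NULL → not nullable.
- level: CHECK does not forbid NULL (a CHECK constraint passes when its expression is NULL) → nullable.

section_id, grade, term, level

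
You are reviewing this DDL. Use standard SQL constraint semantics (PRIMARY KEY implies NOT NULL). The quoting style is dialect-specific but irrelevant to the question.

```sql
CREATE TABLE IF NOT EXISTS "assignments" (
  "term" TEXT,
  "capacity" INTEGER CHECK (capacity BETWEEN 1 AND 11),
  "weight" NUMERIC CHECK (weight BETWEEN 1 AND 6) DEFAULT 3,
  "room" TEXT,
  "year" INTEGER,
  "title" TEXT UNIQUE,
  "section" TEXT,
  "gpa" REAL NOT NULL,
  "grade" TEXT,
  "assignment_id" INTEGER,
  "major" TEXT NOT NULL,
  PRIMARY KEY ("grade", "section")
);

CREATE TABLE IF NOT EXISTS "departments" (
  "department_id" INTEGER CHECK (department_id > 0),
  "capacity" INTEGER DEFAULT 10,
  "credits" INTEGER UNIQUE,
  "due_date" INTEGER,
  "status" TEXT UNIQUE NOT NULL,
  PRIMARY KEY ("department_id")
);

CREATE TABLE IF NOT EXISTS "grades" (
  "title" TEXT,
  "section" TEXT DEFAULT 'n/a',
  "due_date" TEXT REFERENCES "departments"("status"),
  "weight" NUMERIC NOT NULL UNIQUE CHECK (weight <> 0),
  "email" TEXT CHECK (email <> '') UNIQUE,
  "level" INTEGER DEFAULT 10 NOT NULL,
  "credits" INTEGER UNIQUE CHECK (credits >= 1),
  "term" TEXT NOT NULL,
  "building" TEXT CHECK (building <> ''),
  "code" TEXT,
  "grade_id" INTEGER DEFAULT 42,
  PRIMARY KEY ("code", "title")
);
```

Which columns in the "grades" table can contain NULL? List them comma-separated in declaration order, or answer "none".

section, due_date, email, credits, building, grade_id

- title: part of the PRIMARY KEY, which implies NOT NULL → not nullable.
- section: DEFAULT only fills an omitted column; an explicit NULL is still allowed → nullable.
- due_date: a foreign key column may be NULL unless separately constrained → nullable.
- weight: declared NOT NULL → not nullable.
- email: CHECK does not forbid NULL (a CHECK constraint passes when its expression is NULL) → nullable.
- level: declared NOT NULL → not nullable.
- credits: CHECK does not forbid NULL (a CHECK constraint passes when its expression is NULL) → nullable.
- term: declared NOT NULL → not nullable.
- building: CHECK does not forbid NULL (a CHECK constraint passes when its expression is NULL) → nullable.
- code: part of the PRIMARY KEY, which implies NOT NULL → not nullable.
- grade_id: DEFAULT only fills an omitted column; an explicit NULL is still allowed → nullable.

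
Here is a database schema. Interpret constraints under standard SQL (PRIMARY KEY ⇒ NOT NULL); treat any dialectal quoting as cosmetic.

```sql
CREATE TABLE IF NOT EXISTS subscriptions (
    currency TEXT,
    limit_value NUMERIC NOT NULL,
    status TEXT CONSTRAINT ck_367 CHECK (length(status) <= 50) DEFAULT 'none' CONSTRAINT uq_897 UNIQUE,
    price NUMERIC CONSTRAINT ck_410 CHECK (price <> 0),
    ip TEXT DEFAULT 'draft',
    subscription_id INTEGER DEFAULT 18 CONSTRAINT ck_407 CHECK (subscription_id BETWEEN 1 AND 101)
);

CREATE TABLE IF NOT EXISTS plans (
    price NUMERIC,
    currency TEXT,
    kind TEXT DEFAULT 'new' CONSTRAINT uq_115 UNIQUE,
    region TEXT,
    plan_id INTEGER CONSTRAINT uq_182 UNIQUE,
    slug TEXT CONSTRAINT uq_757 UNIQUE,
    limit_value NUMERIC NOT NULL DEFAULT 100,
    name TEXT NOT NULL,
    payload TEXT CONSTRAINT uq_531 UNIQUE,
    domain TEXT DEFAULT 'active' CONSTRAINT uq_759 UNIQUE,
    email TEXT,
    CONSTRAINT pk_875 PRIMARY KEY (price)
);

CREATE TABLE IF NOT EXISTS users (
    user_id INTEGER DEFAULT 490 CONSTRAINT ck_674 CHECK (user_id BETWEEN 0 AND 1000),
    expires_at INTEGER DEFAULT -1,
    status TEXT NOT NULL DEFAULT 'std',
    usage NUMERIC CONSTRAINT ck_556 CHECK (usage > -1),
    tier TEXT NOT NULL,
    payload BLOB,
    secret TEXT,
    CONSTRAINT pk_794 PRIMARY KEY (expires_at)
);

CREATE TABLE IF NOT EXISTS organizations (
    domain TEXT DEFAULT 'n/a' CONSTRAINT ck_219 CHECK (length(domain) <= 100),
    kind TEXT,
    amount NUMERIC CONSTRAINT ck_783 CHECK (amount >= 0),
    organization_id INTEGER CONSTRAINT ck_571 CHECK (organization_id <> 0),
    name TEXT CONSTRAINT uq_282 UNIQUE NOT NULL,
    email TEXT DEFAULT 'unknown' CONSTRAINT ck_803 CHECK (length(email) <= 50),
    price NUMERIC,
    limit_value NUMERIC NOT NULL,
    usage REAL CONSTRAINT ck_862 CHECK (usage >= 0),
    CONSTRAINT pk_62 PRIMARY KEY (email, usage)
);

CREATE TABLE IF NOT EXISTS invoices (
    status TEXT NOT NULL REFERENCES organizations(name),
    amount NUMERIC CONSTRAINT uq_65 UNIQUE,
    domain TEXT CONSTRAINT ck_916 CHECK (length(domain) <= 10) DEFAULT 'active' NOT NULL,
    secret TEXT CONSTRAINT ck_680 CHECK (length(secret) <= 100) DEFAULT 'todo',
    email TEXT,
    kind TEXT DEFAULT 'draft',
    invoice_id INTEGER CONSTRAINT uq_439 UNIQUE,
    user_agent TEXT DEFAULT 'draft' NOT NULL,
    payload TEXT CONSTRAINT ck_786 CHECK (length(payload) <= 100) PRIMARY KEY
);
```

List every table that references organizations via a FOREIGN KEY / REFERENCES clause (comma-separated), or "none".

invoices

- invoices.status references organizations(name).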